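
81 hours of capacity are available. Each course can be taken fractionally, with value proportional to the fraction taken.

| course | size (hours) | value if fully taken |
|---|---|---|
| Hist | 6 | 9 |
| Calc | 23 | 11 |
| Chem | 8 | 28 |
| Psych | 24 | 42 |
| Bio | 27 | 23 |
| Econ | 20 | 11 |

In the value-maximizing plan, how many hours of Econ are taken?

Best value per unit of size first: Chem 28/8≈3.5, Psych 42/24≈1.75, Hist 9/6≈1.5, Bio 23/27≈0.852, Econ 11/20≈0.55, Calc 11/23≈0.478.
All 8 hours of Chem fit (value 28) → 73 remain.
All 24 hours of Psych fit (value 42) → 49 remain.
Take all of Hist (6 hours, value 9) → 43 hours left.
Bio: take in full, 27 hours for value 23 → 16 left.
16 hours left: a 16/20 share of Econ gives 11×16/20 = 8.8.

16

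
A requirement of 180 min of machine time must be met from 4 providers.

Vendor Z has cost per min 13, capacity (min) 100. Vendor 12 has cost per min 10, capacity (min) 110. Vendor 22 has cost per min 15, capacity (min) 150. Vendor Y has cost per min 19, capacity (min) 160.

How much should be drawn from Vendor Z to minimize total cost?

70

Cheapest first:
Vendor 12 (10): use full 110 → 70 min to go.
Take 70 from Vendor Z at 13 to finish.
Vendor 22, Vendor Y: unused.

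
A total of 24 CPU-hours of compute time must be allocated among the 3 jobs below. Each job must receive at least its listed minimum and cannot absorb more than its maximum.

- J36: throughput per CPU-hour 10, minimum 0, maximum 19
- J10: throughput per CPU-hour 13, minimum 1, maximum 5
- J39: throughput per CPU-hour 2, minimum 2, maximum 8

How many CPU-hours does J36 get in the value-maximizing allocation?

Meeting every minimum uses 0+1+2 = 3 CPU-hours, leaving 21.
Rank by throughput per CPU-hour: J10 13 > J36 10 > J39 2.
J10: +4 to 5 (cap) ; 17 left.
J36 has room for 19 more but only 17 remain, so it gets 17.

17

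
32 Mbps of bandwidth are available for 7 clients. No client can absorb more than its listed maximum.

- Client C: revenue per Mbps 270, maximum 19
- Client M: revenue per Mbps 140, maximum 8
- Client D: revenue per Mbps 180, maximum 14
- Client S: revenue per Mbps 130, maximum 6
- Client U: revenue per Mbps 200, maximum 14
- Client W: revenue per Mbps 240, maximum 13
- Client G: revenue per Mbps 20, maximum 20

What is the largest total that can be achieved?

Order the clients by revenue per Mbps: Client C 270 > Client W 240 > Client U 200 > Client D 180 > Client M 140 > Client S 130 > Client G 20.
Give Client C 19 to hit its cap of 19 ; 13 left.
Client W takes 13 to reach its cap of 13 ; 0 left.
Total = 270×19 + 240×13 = 8250.

8250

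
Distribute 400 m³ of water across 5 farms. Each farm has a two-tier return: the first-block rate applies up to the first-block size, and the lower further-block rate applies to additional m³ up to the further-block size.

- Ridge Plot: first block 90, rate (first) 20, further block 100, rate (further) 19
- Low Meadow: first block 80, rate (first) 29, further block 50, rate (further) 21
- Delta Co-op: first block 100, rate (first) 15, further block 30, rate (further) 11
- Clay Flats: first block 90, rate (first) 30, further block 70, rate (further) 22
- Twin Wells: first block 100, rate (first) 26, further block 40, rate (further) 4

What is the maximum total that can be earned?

10410

Rank every tier by rate: Clay Flats/tier1 30 > Low Meadow/tier1 29 > Twin Wells/tier1 26 > Clay Flats/tier2 22 > Low Meadow/tier2 21 > Ridge Plot/tier1 20 > Ridge Plot/tier2 19 > Delta Co-op/tier1 15 > Delta Co-op/tier2 11 > Twin Wells/tier2 4.
Clay Flats tier1 at 30: fill all 90 — 310 left.
Low Meadow tier1 at 29: fill all 80 — 230 left.
Twin Wells/tier1 (26): +100 — 130 left.
Fill Clay Flats tier2 block (70 at 22) — 60 left.
Fill Low Meadow tier2 block (50 at 21) — 10 left.
Ridge Plot/tier1: +10 of 90 at 20; pool empty.
Total = 30×90 + 29×80 + 26×100 + 22×70 + 21×50 + 20×10 = 10410.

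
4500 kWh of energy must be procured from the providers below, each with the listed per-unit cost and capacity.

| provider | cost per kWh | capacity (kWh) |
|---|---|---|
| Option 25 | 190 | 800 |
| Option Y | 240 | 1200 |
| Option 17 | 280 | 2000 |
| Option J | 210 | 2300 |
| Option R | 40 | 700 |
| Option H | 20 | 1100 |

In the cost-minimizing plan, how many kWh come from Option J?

1900

Fill from the cheapest provider first.
Option H (20): use full 1100 → 3400 kWh to go.
Option R (40): use full 700 → 2700 kWh to go.
Option 25 at 190: take all 800 kWh → 1900 still needed.
Take 1900 from Option J at 210 to finish.
Option Y, Option 17: unused.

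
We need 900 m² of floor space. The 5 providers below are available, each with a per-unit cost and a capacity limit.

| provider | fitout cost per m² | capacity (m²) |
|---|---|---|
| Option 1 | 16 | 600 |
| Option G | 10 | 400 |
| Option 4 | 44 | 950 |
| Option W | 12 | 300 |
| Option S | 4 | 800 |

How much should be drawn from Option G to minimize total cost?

Cheapest first:
Option S (4): use full 800 ; 100 m² to go.
Take 100 from Option G at 10 to finish.
Option W, Option 1, Option 4: unused.

100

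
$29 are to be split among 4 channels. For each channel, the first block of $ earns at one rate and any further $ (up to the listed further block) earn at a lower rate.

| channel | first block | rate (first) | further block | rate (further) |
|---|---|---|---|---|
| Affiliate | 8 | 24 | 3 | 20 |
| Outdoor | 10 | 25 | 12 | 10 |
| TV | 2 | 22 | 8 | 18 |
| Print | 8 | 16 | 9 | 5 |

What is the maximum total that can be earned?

654

Rank every tier by rate: Outdoor/first 25 > Affiliate/first 24 > TV/first 22 > Affiliate/second 20 > TV/second 18 > Print/first 16 > Outdoor/second 10 > Print/second 5.
Outdoor/first (25): +10 — 19 left.
Affiliate first at 24: fill all 8 — 11 left.
Fill TV first block (2 at 22) — 9 left.
Fill Affiliate second block (3 at 20) — 6 left.
TV second at 18: only 6 left, fill 6.
Total = 25×10 + 24×8 + 22×2 + 20×3 + 18×6 = 654.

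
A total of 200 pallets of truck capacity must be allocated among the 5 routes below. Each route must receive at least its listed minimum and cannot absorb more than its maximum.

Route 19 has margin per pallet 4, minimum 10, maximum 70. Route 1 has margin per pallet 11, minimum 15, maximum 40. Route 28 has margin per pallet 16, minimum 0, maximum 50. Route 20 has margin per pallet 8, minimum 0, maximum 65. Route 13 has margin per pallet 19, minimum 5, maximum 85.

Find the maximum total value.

Meeting every minimum uses 10+15+0+0+5 = 30 pallets, leaving 170.
Rank by margin per pallet: Route 13 19 > Route 28 16 > Route 1 11 > Route 20 8 > Route 19 4.
Route 13 takes 80 more to reach its cap of 85 — 90 left.
Give Route 28 50 more to hit its cap of 50 — 40 left.
Route 1: +25 to 40 (cap) — 15 left.
Route 20: +15 (room for 65) → 15. Pool exhausted.
Total = 4×10 + 11×40 + 16×50 + 8×15 + 19×85 = 3015.

3015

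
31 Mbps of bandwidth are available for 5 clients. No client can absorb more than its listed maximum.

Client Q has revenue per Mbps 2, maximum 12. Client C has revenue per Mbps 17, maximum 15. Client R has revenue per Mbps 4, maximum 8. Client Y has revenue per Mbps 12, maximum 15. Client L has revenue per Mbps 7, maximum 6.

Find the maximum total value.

442

Rank by revenue per Mbps: Client C 17 > Client Y 12 > Client L 7 > Client R 4 > Client Q 2.
Give Client C 15 to hit its cap of 15 → 16 left.
Client Y takes 15 to reach its cap of 15 → 1 left.
Client L has room for 6 but only 1 remain, so it gets 1.
Total = 17×15 + 12×15 + 7×1 = 442.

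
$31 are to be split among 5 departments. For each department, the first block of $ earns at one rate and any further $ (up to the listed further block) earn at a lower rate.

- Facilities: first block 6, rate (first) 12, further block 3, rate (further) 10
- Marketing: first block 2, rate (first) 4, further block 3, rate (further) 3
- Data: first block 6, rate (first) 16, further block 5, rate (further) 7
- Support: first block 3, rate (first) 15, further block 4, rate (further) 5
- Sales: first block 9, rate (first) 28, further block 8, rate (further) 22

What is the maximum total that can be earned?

Rank every tier by rate: Sales/tier1 28 > Sales/tier2 22 > Data/tier1 16 > Support/tier1 15 > Facilities/tier1 12 > Facilities/tier2 10 > Data/tier2 7 > Support/tier2 5 > Marketing/tier1 4 > Marketing/tier2 3.
Sales/tier1 (28): +9 → 22 left.
Sales/tier2 (22): +8 → 14 left.
Fill Data tier1 block (6 at 16) → 8 left.
Fill Support tier1 block (3 at 15) → 5 left.
Facilities/tier1: +5 of 6 at 12; pool empty.
Total = 28×9 + 22×8 + 16×6 + 15×3 + 12×5 = 629.

629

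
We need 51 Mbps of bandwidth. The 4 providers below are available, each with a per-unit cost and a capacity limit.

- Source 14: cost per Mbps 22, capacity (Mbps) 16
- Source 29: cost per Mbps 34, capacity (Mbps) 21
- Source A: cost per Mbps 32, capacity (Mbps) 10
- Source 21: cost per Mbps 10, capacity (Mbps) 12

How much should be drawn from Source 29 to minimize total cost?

13

Fill from the cheapest provider first.
Source 21 at 10: take all 12 Mbps → 39 still needed.
Source 14 (22): use full 16 → 23 Mbps to go.
Take 10 from Source A at 32 → need 13 more.
Source 29 (34): take the remaining 13 → done.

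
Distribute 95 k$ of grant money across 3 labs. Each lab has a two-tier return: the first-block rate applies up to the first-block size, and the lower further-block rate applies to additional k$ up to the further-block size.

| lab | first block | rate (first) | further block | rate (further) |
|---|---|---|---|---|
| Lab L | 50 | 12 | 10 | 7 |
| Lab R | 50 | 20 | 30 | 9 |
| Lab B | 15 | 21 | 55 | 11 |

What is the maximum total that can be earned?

1675

Treat each block as its own option and order by rate: Lab B/tier1 21 > Lab R/tier1 20 > Lab L/tier1 12 > Lab B/tier2 11 > Lab R/tier2 9 > Lab L/tier2 7.
Fill Lab B tier1 block (15 at 21) → 80 left.
Lab R tier1 at 20: fill all 50 → 30 left.
Lab L tier1 at 12: only 30 left, fill 30.
Total = 21×15 + 20×50 + 12×30 = 1675.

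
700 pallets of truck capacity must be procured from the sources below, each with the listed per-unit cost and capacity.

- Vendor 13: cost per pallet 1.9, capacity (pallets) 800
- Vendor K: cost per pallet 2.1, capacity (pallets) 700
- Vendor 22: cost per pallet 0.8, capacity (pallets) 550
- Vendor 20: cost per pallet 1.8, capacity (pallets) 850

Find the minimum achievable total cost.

710

Use sources in increasing cost order.
Vendor 22 at 0.8: take all 550 pallets → 150 still needed.
Vendor 20 at 1.8: take 150 of its 850 → requirement met.
Vendor 13, Vendor K: unused.
Cost = 550×0.8 + 150×1.8 = 710.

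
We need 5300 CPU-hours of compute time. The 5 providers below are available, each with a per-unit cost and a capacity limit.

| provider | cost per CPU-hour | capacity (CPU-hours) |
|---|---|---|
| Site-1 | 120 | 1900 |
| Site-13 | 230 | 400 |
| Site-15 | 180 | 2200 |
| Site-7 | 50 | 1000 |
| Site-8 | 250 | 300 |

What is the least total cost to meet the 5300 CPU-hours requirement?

720000

Use providers in increasing cost order.
Take 1000 from Site-7 at 50 ; need 4300 more.
Take 1900 from Site-1 at 120 ; need 2400 more.
Take 2200 from Site-15 at 180 ; need 200 more.
Site-13 at 230: take 200 of its 400 ; requirement met.
Site-8: unused.
Cost = 1000×50 + 1900×120 + 2200×180 + 200×230 = 720000.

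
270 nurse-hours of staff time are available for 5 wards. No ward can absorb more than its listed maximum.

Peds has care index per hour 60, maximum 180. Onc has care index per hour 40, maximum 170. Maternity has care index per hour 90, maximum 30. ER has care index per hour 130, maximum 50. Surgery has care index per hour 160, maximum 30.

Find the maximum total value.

23600

Highest care index per hour first: Surgery 160 > ER 130 > Maternity 90 > Peds 60 > Onc 40.
Surgery takes 30 to reach its cap of 30 → 240 left.
ER: +50 to 50 (cap) → 190 left.
Maternity takes 30 to reach its cap of 30 → 160 left.
Only 160 left; Peds takes them to reach 160.
Total = 60×160 + 90×30 + 130×50 + 160×30 = 23600.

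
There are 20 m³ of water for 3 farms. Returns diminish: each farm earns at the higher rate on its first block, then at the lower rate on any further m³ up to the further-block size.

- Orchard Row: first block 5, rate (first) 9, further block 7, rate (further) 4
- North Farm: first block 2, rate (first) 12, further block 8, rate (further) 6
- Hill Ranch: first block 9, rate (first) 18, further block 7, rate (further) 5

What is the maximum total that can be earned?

Rank every tier by rate: Hill Ranch/T1 18 > North Farm/T1 12 > Orchard Row/T1 9 > North Farm/T2 6 > Hill Ranch/T2 5 > Orchard Row/T2 4.
Fill Hill Ranch T1 block (9 at 18) — 11 left.
North Farm T1 at 12: fill all 2 — 9 left.
Orchard Row T1 at 9: fill all 5 — 4 left.
North Farm T2 at 6: only 4 left, fill 4.
Total = 18×9 + 12×2 + 9×5 + 6×4 = 255.

255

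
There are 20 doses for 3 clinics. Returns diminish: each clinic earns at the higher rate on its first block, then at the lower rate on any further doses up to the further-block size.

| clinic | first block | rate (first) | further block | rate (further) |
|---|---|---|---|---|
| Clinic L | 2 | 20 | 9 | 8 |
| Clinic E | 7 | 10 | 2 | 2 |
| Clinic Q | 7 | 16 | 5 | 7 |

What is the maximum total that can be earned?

254

Treat each block as its own option and order by rate: Clinic L/T1 20 > Clinic Q/T1 16 > Clinic E/T1 10 > Clinic L/T2 8 > Clinic Q/T2 7 > Clinic E/T2 2.
Fill Clinic L T1 block (2 at 20) — 18 left.
Fill Clinic Q T1 block (7 at 16) — 11 left.
Clinic E/T1 (10): +7 — 4 left.
Clinic L T2 at 8: only 4 left, fill 4.
Total = 20×2 + 16×7 + 10×7 + 8×4 = 254.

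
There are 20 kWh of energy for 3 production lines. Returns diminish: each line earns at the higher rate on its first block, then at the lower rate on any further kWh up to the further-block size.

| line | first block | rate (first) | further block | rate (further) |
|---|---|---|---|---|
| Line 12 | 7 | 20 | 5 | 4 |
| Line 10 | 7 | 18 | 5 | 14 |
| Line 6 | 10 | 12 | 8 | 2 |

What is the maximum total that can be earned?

348

Rank every tier by rate: Line 12/first 20 > Line 10/first 18 > Line 10/second 14 > Line 6/first 12 > Line 12/second 4 > Line 6/second 2.
Fill Line 12 first block (7 at 20) ; 13 left.
Line 10/first (18): +7 ; 6 left.
Fill Line 10 second block (5 at 14) ; 1 left.
Line 6/first: +1 of 10 at 12; pool empty.
Total = 20×7 + 18×7 + 14×5 + 12×1 = 348.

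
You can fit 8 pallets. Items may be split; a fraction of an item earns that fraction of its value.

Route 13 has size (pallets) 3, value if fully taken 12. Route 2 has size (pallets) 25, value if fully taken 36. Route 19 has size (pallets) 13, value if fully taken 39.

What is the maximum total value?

Best value per unit of size first: Route 13 12/3≈4, Route 19 39/13≈3, Route 2 36/25≈1.44.
Route 13: take in full, 3 pallets for value 12 → 5 left.
5 pallets left: a 5/13 share of Route 19 gives 39×5/13 = 15.
Total value = 27.

27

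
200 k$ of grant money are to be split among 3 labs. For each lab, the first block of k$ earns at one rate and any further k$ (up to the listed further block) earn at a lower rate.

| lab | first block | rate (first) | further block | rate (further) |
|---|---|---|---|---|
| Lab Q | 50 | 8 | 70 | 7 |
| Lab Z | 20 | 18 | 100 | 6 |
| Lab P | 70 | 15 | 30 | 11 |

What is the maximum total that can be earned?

2350

Treat each block as its own option and order by rate: Lab Z/T1 18 > Lab P/T1 15 > Lab P/T2 11 > Lab Q/T1 8 > Lab Q/T2 7 > Lab Z/T2 6.
Lab Z/T1 (18): +20 ; 180 left.
Fill Lab P T1 block (70 at 15) ; 110 left.
Lab P T2 at 11: fill all 30 ; 80 left.
Lab Q T1 at 8: fill all 50 ; 30 left.
30 remain; put them into Lab Q T2 at 7.
Total = 18×20 + 15×70 + 11×30 + 8×50 + 7×30 = 2350.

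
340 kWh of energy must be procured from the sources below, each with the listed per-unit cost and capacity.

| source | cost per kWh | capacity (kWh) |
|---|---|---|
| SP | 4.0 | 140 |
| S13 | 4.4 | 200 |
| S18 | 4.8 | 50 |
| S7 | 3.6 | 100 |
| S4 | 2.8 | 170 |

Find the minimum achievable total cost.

Fill from the cheapest source first.
S4 (2.8): use full 170 — 170 kWh to go.
Take 100 from S7 at 3.6 — need 70 more.
SP at 4.0: take 70 of its 140 — requirement met.
S13, S18: unused.
Cost = 170×2.8 + 100×3.6 + 70×4.0 = 1116.

1116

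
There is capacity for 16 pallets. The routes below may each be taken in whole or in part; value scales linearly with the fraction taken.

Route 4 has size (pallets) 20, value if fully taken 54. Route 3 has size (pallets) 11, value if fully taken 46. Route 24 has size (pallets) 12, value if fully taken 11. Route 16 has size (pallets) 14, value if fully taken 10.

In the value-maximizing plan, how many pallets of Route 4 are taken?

Rank by value-to-size ratio: Route 3 46/11≈4.18, Route 4 54/20≈2.7, Route 24 11/12≈0.917, Route 16 10/14≈0.714.
All 11 pallets of Route 3 fit (value 46) → 5 remain.
Only 5 pallets remain; take 5/20 of Route 4 for value 54×5/20 = 13.5.

5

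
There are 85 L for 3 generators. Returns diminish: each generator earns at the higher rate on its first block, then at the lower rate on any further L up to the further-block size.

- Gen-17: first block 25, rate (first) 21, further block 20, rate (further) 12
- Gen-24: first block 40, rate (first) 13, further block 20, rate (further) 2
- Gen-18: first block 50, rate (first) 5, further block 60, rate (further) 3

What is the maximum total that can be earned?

Order all 6 blocks by rate: Gen-17/T1 21 > Gen-24/T1 13 > Gen-17/T2 12 > Gen-18/T1 5 > Gen-18/T2 3 > Gen-24/T2 2.
Gen-17 T1 at 21: fill all 25 ; 60 left.
Gen-24 T1 at 13: fill all 40 ; 20 left.
Gen-17/T2 (12): +20 ; 0 left.
Total = 21×25 + 13×40 + 12×20 = 1285.

1285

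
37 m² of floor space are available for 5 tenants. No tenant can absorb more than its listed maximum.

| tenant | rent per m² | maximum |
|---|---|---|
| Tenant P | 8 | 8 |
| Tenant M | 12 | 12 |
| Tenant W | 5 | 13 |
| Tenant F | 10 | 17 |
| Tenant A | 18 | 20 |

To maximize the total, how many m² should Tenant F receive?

Order the tenants by rent per m²: Tenant A 18 > Tenant M 12 > Tenant F 10 > Tenant P 8 > Tenant W 5.
Tenant A: +20 to 20 (cap) ; 17 left.
Tenant M takes 12 to reach its cap of 12 ; 5 left.
Only 5 left; Tenant F takes them to reach 5.

5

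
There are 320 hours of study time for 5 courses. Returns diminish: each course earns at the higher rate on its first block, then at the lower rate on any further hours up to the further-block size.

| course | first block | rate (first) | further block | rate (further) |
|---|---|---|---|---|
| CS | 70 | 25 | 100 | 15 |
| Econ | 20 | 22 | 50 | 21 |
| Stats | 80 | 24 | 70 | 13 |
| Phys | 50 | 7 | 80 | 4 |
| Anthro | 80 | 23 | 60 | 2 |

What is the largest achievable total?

Treat each block as its own option and order by rate: CS/first 25 > Stats/first 24 > Anthro/first 23 > Econ/first 22 > Econ/second 21 > CS/second 15 > Stats/second 13 > Phys/first 7 > Phys/second 4 > Anthro/second 2.
Fill CS first block (70 at 25) — 250 left.
Stats first at 24: fill all 80 — 170 left.
Anthro first at 23: fill all 80 — 90 left.
Fill Econ first block (20 at 22) — 70 left.
Fill Econ second block (50 at 21) — 20 left.
CS/second: +20 of 100 at 15; pool empty.
Total = 25×70 + 24×80 + 23×80 + 22×20 + 21×50 + 15×20 = 7300.

7300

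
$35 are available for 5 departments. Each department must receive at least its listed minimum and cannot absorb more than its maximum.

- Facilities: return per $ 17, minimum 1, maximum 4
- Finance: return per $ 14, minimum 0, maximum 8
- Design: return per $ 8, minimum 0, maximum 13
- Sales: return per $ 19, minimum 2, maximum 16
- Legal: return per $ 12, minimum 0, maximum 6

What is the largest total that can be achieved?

Meeting every minimum uses 1+0+0+2+0 = 3 $, leaving 32.
Rank by return per $: Sales 19 > Facilities 17 > Finance 14 > Legal 12 > Design 8.
Give Sales 14 more to hit its cap of 16 ; 18 left.
Give Facilities 3 more to hit its cap of 4 ; 15 left.
Finance: +8 to 8 (cap) ; 7 left.
Legal: +6 to 6 (cap) ; 1 left.
Only 1 left; Design takes them to reach 1.
Total = 17×4 + 14×8 + 8×1 + 19×16 + 12×6 = 564.

564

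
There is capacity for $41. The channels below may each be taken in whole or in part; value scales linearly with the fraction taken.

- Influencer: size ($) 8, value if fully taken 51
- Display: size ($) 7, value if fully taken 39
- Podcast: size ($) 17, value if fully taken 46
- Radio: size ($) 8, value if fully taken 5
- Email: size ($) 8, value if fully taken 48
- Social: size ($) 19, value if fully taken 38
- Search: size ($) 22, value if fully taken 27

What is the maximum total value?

Best value per unit of size first: Influencer 51/8≈6.38, Email 48/8≈6, Display 39/7≈5.57, Podcast 46/17≈2.71, Social 38/19≈2, Search 27/22≈1.23, Radio 5/8≈0.625.
Take all of Influencer (8 $, value 51) → 33 $ left.
All 8 $ of Email fit (value 48) → 25 remain.
Display: take in full, 7 $ for value 39 → 18 left.
Podcast: take in full, 17 $ for value 46 → 1 left.
1 $ left: a 1/19 share of Social gives 38×1/19 = 2.
Total value = 186.

186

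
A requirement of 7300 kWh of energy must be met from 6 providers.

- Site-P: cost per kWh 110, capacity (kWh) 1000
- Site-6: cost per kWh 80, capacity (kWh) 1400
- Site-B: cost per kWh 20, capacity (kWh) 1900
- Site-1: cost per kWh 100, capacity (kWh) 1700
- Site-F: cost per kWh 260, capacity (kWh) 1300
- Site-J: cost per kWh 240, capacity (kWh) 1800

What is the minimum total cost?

742000

Use providers in increasing cost order.
Site-B at 20: take all 1900 kWh ; 5400 still needed.
Site-6 at 80: take all 1400 kWh ; 4000 still needed.
Site-1 (100): use full 1700 ; 2300 kWh to go.
Take 1000 from Site-P at 110 ; need 1300 more.
Site-J at 240: take 1300 of its 1800 ; requirement met.
Site-F: unused.
Cost = 1900×20 + 1400×80 + 1700×100 + 1000×110 + 1300×240 = 742000.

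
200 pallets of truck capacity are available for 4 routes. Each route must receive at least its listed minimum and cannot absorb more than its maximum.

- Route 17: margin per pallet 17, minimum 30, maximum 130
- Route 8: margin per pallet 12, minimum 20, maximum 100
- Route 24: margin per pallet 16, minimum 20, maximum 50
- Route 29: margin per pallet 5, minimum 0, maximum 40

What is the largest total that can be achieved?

3250

Meeting every minimum uses 30+20+20+0 = 70 pallets, leaving 130.
Rank by margin per pallet: Route 17 17 > Route 24 16 > Route 8 12 > Route 29 5.
Route 17 takes 100 more to reach its cap of 130 ; 30 left.
Route 24 takes 30 more to reach its cap of 50 ; 0 left.
Total = 17×130 + 12×20 + 16×50 = 3250.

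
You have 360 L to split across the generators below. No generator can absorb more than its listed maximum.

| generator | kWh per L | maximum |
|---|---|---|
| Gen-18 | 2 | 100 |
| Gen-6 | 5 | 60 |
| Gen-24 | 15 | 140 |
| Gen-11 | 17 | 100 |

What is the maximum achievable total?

Highest kWh per L first: Gen-11 17 > Gen-24 15 > Gen-6 5 > Gen-18 2.
Gen-11: +100 to 100 (cap) ; 260 left.
Gen-24 takes 140 to reach its cap of 140 ; 120 left.
Gen-6: +60 to 60 (cap) ; 60 left.
Gen-18 has room for 100 but only 60 remain, so it gets 60.
Total = 2×60 + 5×60 + 15×140 + 17×100 = 4220.

4220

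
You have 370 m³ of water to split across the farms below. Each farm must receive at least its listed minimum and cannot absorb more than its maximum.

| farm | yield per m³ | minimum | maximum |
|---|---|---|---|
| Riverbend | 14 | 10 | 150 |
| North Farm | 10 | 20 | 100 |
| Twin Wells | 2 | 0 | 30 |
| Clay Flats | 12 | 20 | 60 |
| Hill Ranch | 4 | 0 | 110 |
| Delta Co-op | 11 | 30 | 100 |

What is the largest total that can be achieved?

4520

Meeting every minimum uses 10+20+0+20+0+30 = 80 m³, leaving 290.
Highest yield per m³ first: Riverbend 14 > Clay Flats 12 > Delta Co-op 11 > North Farm 10 > Hill Ranch 4 > Twin Wells 2.
Riverbend takes 140 more to reach its cap of 150 — 150 left.
Clay Flats takes 40 more to reach its cap of 60 — 110 left.
Delta Co-op takes 70 more to reach its cap of 100 — 40 left.
Only 40 left; North Farm takes them to reach 60.
Total = 14×150 + 10×60 + 12×60 + 11×100 = 4520.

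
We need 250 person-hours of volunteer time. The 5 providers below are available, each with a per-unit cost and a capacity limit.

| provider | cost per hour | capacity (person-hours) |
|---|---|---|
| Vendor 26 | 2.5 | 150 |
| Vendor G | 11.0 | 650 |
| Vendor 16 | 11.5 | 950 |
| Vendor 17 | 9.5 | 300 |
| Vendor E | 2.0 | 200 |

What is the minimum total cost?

Use providers in increasing cost order.
Take 200 from Vendor E at 2.0 ; need 50 more.
Vendor 26 (2.5): take the remaining 50 ; done.
Vendor 17, Vendor G, Vendor 16: unused.
Cost = 200×2.0 + 50×2.5 = 525.

525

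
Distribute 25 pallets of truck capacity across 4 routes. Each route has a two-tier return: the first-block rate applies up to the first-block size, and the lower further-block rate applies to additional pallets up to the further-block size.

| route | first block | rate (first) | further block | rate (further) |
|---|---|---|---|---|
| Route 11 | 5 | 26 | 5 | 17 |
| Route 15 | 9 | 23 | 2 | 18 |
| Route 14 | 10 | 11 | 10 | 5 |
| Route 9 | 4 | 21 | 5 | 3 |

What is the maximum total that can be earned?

Rank every tier by rate: Route 11/tier1 26 > Route 15/tier1 23 > Route 9/tier1 21 > Route 15/tier2 18 > Route 11/tier2 17 > Route 14/tier1 11 > Route 14/tier2 5 > Route 9/tier2 3.
Fill Route 11 tier1 block (5 at 26) — 20 left.
Route 15 tier1 at 23: fill all 9 — 11 left.
Route 9/tier1 (21): +4 — 7 left.
Route 15/tier2 (18): +2 — 5 left.
Fill Route 11 tier2 block (5 at 17) — 0 left.
Total = 26×5 + 23×9 + 21×4 + 18×2 + 17×5 = 542.

542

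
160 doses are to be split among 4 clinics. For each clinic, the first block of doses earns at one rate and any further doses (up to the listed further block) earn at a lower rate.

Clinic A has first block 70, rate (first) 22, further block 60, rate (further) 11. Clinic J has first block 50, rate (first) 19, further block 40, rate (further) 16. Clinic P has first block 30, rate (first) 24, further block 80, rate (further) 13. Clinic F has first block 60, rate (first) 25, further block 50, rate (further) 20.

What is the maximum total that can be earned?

Treat each block as its own option and order by rate: Clinic F/T1 25 > Clinic P/T1 24 > Clinic A/T1 22 > Clinic F/T2 20 > Clinic J/T1 19 > Clinic J/T2 16 > Clinic P/T2 13 > Clinic A/T2 11.
Fill Clinic F T1 block (60 at 25) ; 100 left.
Clinic P/T1 (24): +30 ; 70 left.
Clinic A T1 at 22: fill all 70 ; 0 left.
Total = 25×60 + 24×30 + 22×70 = 3760.

3760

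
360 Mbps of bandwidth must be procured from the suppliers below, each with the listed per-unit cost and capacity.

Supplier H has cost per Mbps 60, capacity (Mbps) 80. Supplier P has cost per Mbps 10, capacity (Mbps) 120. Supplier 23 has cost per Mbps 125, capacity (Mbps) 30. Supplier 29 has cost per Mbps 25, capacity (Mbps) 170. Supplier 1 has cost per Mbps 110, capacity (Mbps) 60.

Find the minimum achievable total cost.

Use suppliers in increasing cost order.
Supplier P (10): use full 120 → 240 Mbps to go.
Supplier 29 at 25: take all 170 Mbps → 70 still needed.
Supplier H at 60: take 70 of its 80 → requirement met.
Supplier 1, Supplier 23: unused.
Cost = 120×10 + 170×25 + 70×60 = 9650.

9650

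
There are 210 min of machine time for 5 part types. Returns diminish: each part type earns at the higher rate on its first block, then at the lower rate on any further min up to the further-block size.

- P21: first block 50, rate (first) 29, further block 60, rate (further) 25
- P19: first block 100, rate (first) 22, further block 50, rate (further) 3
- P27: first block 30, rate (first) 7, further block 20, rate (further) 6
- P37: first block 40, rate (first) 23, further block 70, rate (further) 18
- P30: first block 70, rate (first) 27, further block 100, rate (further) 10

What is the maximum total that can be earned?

Treat each block as its own option and order by rate: P21/tier1 29 > P30/tier1 27 > P21/tier2 25 > P37/tier1 23 > P19/tier1 22 > P37/tier2 18 > P30/tier2 10 > P27/tier1 7 > P27/tier2 6 > P19/tier2 3.
P21 tier1 at 29: fill all 50 ; 160 left.
P30 tier1 at 27: fill all 70 ; 90 left.
P21 tier2 at 25: fill all 60 ; 30 left.
30 remain; put them into P37 tier1 at 23.
Total = 29×50 + 27×70 + 25×60 + 23×30 = 5530.

5530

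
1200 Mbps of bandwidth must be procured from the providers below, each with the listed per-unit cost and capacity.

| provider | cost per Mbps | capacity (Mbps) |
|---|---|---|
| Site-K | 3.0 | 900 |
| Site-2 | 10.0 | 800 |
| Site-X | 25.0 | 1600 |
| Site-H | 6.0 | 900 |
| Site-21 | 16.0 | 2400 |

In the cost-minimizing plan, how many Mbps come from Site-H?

Use providers in increasing cost order.
Site-K (3.0): use full 900 — 300 Mbps to go.
Site-H at 6.0: take 300 of its 900 — requirement met.
Site-2, Site-21, Site-X: unused.

300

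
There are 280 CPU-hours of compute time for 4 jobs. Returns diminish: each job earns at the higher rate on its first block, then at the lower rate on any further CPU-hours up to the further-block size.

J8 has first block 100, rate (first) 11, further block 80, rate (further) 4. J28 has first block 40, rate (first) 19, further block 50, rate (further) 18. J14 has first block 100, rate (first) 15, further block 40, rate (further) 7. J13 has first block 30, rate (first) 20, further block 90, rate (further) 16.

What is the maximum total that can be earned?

Rank every tier by rate: J13/T1 20 > J28/T1 19 > J28/T2 18 > J13/T2 16 > J14/T1 15 > J8/T1 11 > J14/T2 7 > J8/T2 4.
Fill J13 T1 block (30 at 20) — 250 left.
Fill J28 T1 block (40 at 19) — 210 left.
J28/T2 (18): +50 — 160 left.
J13/T2 (16): +90 — 70 left.
70 remain; put them into J14 T1 at 15.
Total = 20×30 + 19×40 + 18×50 + 16×90 + 15×70 = 4750.

4750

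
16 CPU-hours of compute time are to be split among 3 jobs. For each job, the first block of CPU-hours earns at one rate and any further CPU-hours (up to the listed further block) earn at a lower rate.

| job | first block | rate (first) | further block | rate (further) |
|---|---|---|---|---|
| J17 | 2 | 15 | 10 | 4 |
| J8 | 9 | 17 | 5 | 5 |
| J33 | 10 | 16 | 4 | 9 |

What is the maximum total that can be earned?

Treat each block as its own option and order by rate: J8/T1 17 > J33/T1 16 > J17/T1 15 > J33/T2 9 > J8/T2 5 > J17/T2 4.
J8 T1 at 17: fill all 9 ; 7 left.
J33/T1: +7 of 10 at 16; pool empty.
Total = 17×9 + 16×7 = 265.

265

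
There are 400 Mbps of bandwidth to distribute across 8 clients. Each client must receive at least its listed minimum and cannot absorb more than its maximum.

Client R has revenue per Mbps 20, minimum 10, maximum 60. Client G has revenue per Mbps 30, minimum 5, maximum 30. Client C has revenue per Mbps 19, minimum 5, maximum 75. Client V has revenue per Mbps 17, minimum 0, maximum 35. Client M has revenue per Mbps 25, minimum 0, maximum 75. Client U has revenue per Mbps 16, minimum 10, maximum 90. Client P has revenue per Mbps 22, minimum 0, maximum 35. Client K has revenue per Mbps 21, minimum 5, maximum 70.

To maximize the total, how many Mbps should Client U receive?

Meeting every minimum uses 10+5+5+0+0+10+0+5 = 35 Mbps, leaving 365.
Rank by revenue per Mbps: Client G 30 > Client M 25 > Client P 22 > Client K 21 > Client R 20 > Client C 19 > Client V 17 > Client U 16.
Client G: +25 to 30 (cap) — 340 left.
Client M: +75 to 75 (cap) — 265 left.
Client P takes 35 more to reach its cap of 35 — 230 left.
Give Client K 65 more to hit its cap of 70 — 165 left.
Client R takes 50 more to reach its cap of 60 — 115 left.
Give Client C 70 more to hit its cap of 75 — 45 left.
Client V takes 35 more to reach its cap of 35 — 10 left.
Client U: +10 (room for 80) → 20. Pool exhausted.

20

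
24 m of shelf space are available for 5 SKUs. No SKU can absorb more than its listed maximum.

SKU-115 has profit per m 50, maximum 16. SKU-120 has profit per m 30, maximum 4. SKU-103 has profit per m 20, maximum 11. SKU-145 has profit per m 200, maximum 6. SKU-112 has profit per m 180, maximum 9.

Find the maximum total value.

3270

Order the SKUs by profit per m: SKU-145 200 > SKU-112 180 > SKU-115 50 > SKU-120 30 > SKU-103 20.
SKU-145 takes 6 to reach its cap of 6 — 18 left.
SKU-112: +9 to 9 (cap) — 9 left.
Only 9 left; SKU-115 takes them to reach 9.
Total = 50×9 + 200×6 + 180×9 = 3270.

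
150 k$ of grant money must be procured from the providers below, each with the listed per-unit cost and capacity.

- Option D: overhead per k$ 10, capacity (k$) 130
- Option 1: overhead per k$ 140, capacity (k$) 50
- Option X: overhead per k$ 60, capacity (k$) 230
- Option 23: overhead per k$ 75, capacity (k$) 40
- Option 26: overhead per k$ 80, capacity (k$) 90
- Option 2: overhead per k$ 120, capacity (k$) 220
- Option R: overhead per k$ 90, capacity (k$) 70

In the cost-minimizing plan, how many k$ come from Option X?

20

Use providers in increasing cost order.
Option D at 10: take all 130 k$ — 20 still needed.
Option X at 60: take 20 of its 230 — requirement met.
Option 23, Option 26, Option R, Option 2, Option 1: unused.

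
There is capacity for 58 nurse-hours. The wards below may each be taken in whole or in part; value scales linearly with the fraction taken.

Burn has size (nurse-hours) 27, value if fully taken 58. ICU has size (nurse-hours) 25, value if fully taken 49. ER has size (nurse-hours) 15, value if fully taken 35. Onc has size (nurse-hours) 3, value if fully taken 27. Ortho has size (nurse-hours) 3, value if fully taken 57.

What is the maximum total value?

Rank by value-to-size ratio: Ortho 57/3≈19, Onc 27/3≈9, ER 35/15≈2.33, Burn 58/27≈2.15, ICU 49/25≈1.96.
All 3 nurse-hours of Ortho fit (value 57) ; 55 remain.
Onc: take in full, 3 nurse-hours for value 27 ; 52 left.
Take all of ER (15 nurse-hours, value 35) ; 37 nurse-hours left.
All 27 nurse-hours of Burn fit (value 58) ; 10 remain.
Only 10 nurse-hours remain; take 10/25 of ICU for value 49×10/25 = 19.6.
Total value = 196.6.

196.6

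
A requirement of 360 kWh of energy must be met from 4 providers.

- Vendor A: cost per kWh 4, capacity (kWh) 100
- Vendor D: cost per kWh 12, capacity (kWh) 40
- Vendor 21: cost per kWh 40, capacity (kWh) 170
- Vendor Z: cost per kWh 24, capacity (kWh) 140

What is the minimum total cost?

Use providers in increasing cost order.
Vendor A (4): use full 100 → 260 kWh to go.
Take 40 from Vendor D at 12 → need 220 more.
Take 140 from Vendor Z at 24 → need 80 more.
Vendor 21 at 40: take 80 of its 170 → requirement met.
Cost = 100×4 + 40×12 + 140×24 + 80×40 = 7440.

7440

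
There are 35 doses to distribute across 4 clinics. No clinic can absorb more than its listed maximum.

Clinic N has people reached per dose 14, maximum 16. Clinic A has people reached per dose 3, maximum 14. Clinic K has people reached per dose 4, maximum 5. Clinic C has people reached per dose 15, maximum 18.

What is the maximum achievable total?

Order the clinics by people reached per dose: Clinic C 15 > Clinic N 14 > Clinic K 4 > Clinic A 3.
Give Clinic C 18 to hit its cap of 18 — 17 left.
Clinic N takes 16 to reach its cap of 16 — 1 left.
Clinic K has room for 5 but only 1 remain, so it gets 1.
Total = 14×16 + 4×1 + 15×18 = 498.

498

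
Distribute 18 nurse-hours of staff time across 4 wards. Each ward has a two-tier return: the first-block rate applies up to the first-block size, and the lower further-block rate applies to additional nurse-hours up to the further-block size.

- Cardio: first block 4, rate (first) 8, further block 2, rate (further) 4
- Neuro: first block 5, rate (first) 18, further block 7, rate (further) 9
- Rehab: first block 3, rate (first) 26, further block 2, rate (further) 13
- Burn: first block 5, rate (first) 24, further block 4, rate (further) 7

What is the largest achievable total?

341

Rank every tier by rate: Rehab/tier1 26 > Burn/tier1 24 > Neuro/tier1 18 > Rehab/tier2 13 > Neuro/tier2 9 > Cardio/tier1 8 > Burn/tier2 7 > Cardio/tier2 4.
Rehab/tier1 (26): +3 — 15 left.
Burn tier1 at 24: fill all 5 — 10 left.
Fill Neuro tier1 block (5 at 18) — 5 left.
Rehab/tier2 (13): +2 — 3 left.
Neuro/tier2: +3 of 7 at 9; pool empty.
Total = 26×3 + 24×5 + 18×5 + 13×2 + 9×3 = 341.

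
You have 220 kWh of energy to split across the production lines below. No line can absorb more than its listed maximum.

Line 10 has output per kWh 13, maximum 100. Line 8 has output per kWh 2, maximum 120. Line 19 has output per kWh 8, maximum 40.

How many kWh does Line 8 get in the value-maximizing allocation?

Rank by output per kWh: Line 10 13 > Line 19 8 > Line 8 2.
Give Line 10 100 to hit its cap of 100 ; 120 left.
Line 19 takes 40 to reach its cap of 40 ; 80 left.
Line 8 has room for 120 but only 80 remain, so it gets 80.

80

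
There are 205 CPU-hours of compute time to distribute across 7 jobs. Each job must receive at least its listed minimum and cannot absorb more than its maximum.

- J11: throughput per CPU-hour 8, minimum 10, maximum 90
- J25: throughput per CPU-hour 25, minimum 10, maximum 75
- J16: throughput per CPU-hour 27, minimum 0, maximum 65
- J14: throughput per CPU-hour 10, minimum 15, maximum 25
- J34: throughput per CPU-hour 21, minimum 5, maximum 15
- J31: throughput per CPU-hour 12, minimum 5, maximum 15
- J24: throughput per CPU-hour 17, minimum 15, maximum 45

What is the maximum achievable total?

4575

Meeting every minimum uses 10+10+0+15+5+5+15 = 60 CPU-hours, leaving 145.
Rank by throughput per CPU-hour: J16 27 > J25 25 > J34 21 > J24 17 > J31 12 > J14 10 > J11 8.
J16: +65 to 65 (cap) ; 80 left.
J25 takes 65 more to reach its cap of 75 ; 15 left.
J34: +10 to 15 (cap) ; 5 left.
Only 5 left; J24 takes them to reach 20.
Total = 8×10 + 25×75 + 27×65 + 10×15 + 21×15 + 12×5 + 17×20 = 4575.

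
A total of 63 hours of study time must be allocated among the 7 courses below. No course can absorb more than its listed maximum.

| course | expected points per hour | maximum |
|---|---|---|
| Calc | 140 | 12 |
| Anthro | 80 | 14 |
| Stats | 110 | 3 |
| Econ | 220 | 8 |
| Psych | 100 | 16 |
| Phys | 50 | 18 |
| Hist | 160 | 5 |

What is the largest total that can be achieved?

Order the courses by expected points per hour: Econ 220 > Hist 160 > Calc 140 > Stats 110 > Psych 100 > Anthro 80 > Phys 50.
Give Econ 8 to hit its cap of 8 ; 55 left.
Hist takes 5 to reach its cap of 5 ; 50 left.
Give Calc 12 to hit its cap of 12 ; 38 left.
Give Stats 3 to hit its cap of 3 ; 35 left.
Psych takes 16 to reach its cap of 16 ; 19 left.
Anthro: +14 to 14 (cap) ; 5 left.
Only 5 left; Phys takes them to reach 5.
Total = 140×12 + 80×14 + 110×3 + 220×8 + 100×16 + 50×5 + 160×5 = 7540.

7540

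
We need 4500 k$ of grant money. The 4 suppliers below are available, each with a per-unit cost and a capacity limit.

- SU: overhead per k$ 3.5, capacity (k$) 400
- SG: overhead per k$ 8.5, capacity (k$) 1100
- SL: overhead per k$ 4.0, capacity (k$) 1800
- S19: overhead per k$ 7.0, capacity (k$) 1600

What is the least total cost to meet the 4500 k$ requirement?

25750

Use suppliers in increasing cost order.
Take 400 from SU at 3.5 ; need 4100 more.
SL at 4.0: take all 1800 k$ ; 2300 still needed.
S19 at 7.0: take all 1600 k$ ; 700 still needed.
SG (8.5): take the remaining 700 ; done.
Cost = 400×3.5 + 1800×4.0 + 1600×7.0 + 700×8.5 = 25750.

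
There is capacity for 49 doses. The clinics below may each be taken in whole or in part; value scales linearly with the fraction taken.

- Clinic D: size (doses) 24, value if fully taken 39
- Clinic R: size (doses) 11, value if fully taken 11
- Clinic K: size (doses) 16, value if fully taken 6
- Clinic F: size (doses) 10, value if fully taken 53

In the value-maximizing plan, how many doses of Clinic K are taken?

4

Rank by value-to-size ratio: Clinic F 53/10≈5.3, Clinic D 39/24≈1.62, Clinic R 11/11≈1, Clinic K 6/16≈0.375.
All 10 doses of Clinic F fit (value 53) ; 39 remain.
All 24 doses of Clinic D fit (value 39) ; 15 remain.
Clinic R: take in full, 11 doses for value 11 ; 4 left.
Fill the last 4 doses with part of Clinic K: 4/16 of it earns 1.5.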